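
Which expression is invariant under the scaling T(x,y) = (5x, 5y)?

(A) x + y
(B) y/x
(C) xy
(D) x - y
B

Under the uniform scaling T(x,y) = (5x, 5y):
Substitute the transformed coordinates into each option and compare with the original:
(A) x + y  ->  (5x) + (5y) = 5x + 5y   [differs from x + y: not invariant]
(B) y/x  ->  (5y)/(5x) = y/x   [equals y/x: invariant]
(C) xy  ->  (5x)(5y) = 25xy   [differs from xy: not invariant]
(D) x - y  ->  (5x) - (5y) = 5x - 5y   [differs from x - y: not invariant]

Only option (B), y/x, is unchanged by the transformation.
The common factor 5 cancels in a ratio of coordinates, while sums, products and sums of squares pick up factors of 5 or 25.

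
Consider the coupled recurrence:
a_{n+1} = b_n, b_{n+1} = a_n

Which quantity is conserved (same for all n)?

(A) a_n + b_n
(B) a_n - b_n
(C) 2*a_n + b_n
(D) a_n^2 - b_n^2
A

Replace a_n by a_{n+1} = b_n and b_n by b_{n+1} = a_n in each option and simplify:
(A) a_n + b_n  ->  (b_n) + (a_n) = a_n + b_n   [conserved]
(B) a_n - b_n  ->  (b_n) - (a_n) = -a_n + b_n   [not conserved]
(C) 2*a_n + b_n  ->  2*(b_n) + (a_n) = a_n + 2*b_n   [not conserved]
(D) a_n^2 - b_n^2  ->  (b_n)^2 - (a_n)^2 = -a_n^2 + b_n^2   [not conserved]

Only (A) a_n + b_n returns to itself after one step, so it is the conserved quantity.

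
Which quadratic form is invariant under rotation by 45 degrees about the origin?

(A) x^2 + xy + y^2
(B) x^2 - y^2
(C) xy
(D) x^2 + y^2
D

Rotation by 45 degrees sends (x, y) to (sqrt(2)x/2 - sqrt(2)y/2, sqrt(2)x/2 + sqrt(2)y/2).
Substitute the transformed coordinates into each option and compare with the original:
(A) x^2 + xy + y^2  ->  (sqrt(2)x/2 - sqrt(2)y/2)^2 + (sqrt(2)x/2 - sqrt(2)y/2)(sqrt(2)x/2 + sqrt(2)y/2) + (sqrt(2)x/2 + sqrt(2)y/2)^2 = 3x^2/2 + y^2/2   [differs from x^2 + xy + y^2: not invariant]
(B) x^2 - y^2  ->  (sqrt(2)x/2 - sqrt(2)y/2)^2 - (sqrt(2)x/2 + sqrt(2)y/2)^2 = -2xy   [differs from x^2 - y^2: not invariant]
(C) xy  ->  (sqrt(2)x/2 - sqrt(2)y/2)(sqrt(2)x/2 + sqrt(2)y/2) = x^2/2 - y^2/2   [differs from xy: not invariant]
(D) x^2 + y^2  ->  (sqrt(2)x/2 - sqrt(2)y/2)^2 + (sqrt(2)x/2 + sqrt(2)y/2)^2 = x^2 + y^2   [equals x^2 + y^2: invariant]

Only option (D), x^2 + y^2, is unchanged by the transformation.
x^2 + y^2 is the squared distance from the origin, which rotations preserve.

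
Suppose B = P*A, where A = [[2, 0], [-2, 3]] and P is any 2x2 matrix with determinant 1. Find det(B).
6

By the multiplicative property of determinants, det(B) = det(P*A) = det(P) * det(A) = det(A),
so the determinant is invariant under multiplication by any determinant-1 matrix; we just need det(A).

det(A) = (2)(3) - (0)(-2) = 6 - 0 = 6

Therefore det(B) = 1 * 6 = 6.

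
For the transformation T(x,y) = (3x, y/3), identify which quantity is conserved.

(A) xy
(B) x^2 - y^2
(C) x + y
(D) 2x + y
A

An expression E(x,y) is invariant under T if E(T(x,y)) = E(x,y). Here T(x,y) = (3x, y/3).
Substitute the transformed coordinates into each option and compare with the original:
(A) xy  ->  (3x)(y/3) = xy   [equals xy: invariant]
(B) x^2 - y^2  ->  (3x)^2 - (y/3)^2 = 9x^2 - y^2/9   [differs from x^2 - y^2: not invariant]
(C) x + y  ->  (3x) + (y/3) = 3x + y/3   [differs from x + y: not invariant]
(D) 2x + y  ->  2(3x) + (y/3) = 6x + y/3   [differs from 2x + y: not invariant]

Only option (A), xy, is unchanged by the transformation.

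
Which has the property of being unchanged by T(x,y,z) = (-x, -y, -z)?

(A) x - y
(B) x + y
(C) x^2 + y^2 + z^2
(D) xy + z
C

Apply T(x,y,z) = (-x, -y, -z) to each option, i.e. replace (x, y, z) by the transformed coordinates.
Substitute the transformed coordinates into each option and compare with the original:
(A) x - y  ->  (-x) - (-y) = -x + y   [differs from x - y: not invariant]
(B) x + y  ->  (-x) + (-y) = -x - y   [differs from x + y: not invariant]
(C) x^2 + y^2 + z^2  ->  (-x)^2 + (-y)^2 + (-z)^2 = x^2 + y^2 + z^2   [equals x^2 + y^2 + z^2: invariant]
(D) xy + z  ->  (-x)(-y) + (-z) = xy - z   [differs from xy + z: not invariant]

Only option (C), x^2 + y^2 + z^2, is unchanged by the transformation.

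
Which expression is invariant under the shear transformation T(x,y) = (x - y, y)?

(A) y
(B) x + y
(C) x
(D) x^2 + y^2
A

Under the shear T(x,y) = (x - y, y):
Substitute the transformed coordinates into each option and compare with the original:
(A) y  ->  (y) = y   [equals y: invariant]
(B) x + y  ->  (x - y) + (y) = x   [differs from x + y: not invariant]
(C) x  ->  (x - y) = x - y   [differs from x: not invariant]
(D) x^2 + y^2  ->  (x - y)^2 + (y)^2 = x^2 - 2xy + 2y^2   [differs from x^2 + y^2: not invariant]

Only option (A), y, is unchanged by the transformation.
A horizontal shear moves points parallel to the x-axis, so the y-coordinate (and any function of y alone) is unchanged.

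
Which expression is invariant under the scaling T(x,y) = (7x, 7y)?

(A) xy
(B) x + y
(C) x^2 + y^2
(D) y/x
D

Under the uniform scaling T(x,y) = (7x, 7y):
Substitute the transformed coordinates into each option and compare with the original:
(A) xy  ->  (7x)(7y) = 49xy   [differs from xy: not invariant]
(B) x + y  ->  (7x) + (7y) = 7x + 7y   [differs from x + y: not invariant]
(C) x^2 + y^2  ->  (7x)^2 + (7y)^2 = 49x^2 + 49y^2   [differs from x^2 + y^2: not invariant]
(D) y/x  ->  (7y)/(7x) = y/x   [equals y/x: invariant]

Only option (D), y/x, is unchanged by the transformation.
The common factor 7 cancels in a ratio of coordinates, while sums, products and sums of squares pick up factors of 7 or 49.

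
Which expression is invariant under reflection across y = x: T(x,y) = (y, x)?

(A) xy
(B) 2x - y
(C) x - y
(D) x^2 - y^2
A

The map is reflection across y = x: T(x,y) = (y, x).
Substitute the transformed coordinates into each option and compare with the original:
(A) xy  ->  (y)(x) = xy   [equals xy: invariant]
(B) 2x - y  ->  2(y) - (x) = -x + 2y   [differs from 2x - y: not invariant]
(C) x - y  ->  (y) - (x) = -x + y   [differs from x - y: not invariant]
(D) x^2 - y^2  ->  (y)^2 - (x)^2 = -x^2 + y^2   [differs from x^2 - y^2: not invariant]

Only option (A), xy, is unchanged by the transformation.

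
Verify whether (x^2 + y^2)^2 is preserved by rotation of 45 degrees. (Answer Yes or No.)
Yes

Applying rotation by 45 degrees: x' = x*cos(45 degrees) - y*sin(45 degrees) = sqrt(2)x/2 - sqrt(2)y/2, y' = x*sin(45 degrees) + y*cos(45 degrees) = sqrt(2)x/2 + sqrt(2)y/2

Substituting into (x^2 + y^2)^2:
((sqrt(2)x/2 - sqrt(2)y/2)^2 + (sqrt(2)x/2 + sqrt(2)y/2)^2)^2
= x^4 + 2x^2y^2 + y^4 = (x^2 + y^2)^2

This equals the original expression (x^2 + y^2)^2, so it IS invariant.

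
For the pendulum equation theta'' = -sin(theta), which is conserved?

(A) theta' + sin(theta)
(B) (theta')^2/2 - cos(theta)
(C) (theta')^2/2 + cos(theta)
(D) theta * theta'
B

A first integral I satisfies dI/dt = 0 along every solution. Differentiate each option and use the equation of motion:
(A) d/dt[theta' + sin(theta)] = theta'' + cos(theta) theta' = -sin(theta) + theta' cos(theta), not identically 0
(B) d/dt[(theta')^2/2 - cos(theta)] = theta' theta'' + sin(theta) theta' = theta'(-sin(theta)) + theta' sin(theta) = 0
(C) d/dt[(theta')^2/2 + cos(theta)] = theta' theta'' - sin(theta) theta' = -2 theta' sin(theta), not identically 0
(D) d/dt[theta * theta'] = (theta')^2 + theta theta'' = (theta')^2 - theta sin(theta), not identically 0

Only (B) has zero time-derivative. This is the total energy: kinetic (theta')^2/2 plus potential -cos(theta).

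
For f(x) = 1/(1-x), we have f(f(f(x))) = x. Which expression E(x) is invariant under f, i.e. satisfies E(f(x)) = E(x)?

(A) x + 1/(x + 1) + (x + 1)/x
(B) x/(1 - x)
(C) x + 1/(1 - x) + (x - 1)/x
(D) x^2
C

Replace x by f(x) = 1/(1 - x) in each option and simplify. As a quick numerical cross-check, also compare E(5) with E(f(5)) = E(-1/4).

(A) x + 1/(x + 1) + (x + 1)/x  ->  (1/(1 - x)) + 1/((1/(1 - x)) + 1) + ((1/(1 - x)) + 1)/(1/(1 - x)) = (-x^3 + 6x^2 - 11x + 7)/(x^2 - 3x + 2); check: E(5) = 191/30 but E(-1/4) = -23/12.   [not invariant]
(B) x/(1 - x)  ->  (1/(1 - x))/(1 - (1/(1 - x))) = -1/x; check: E(5) = -5/4 but E(-1/4) = -1/5.   [not invariant]
(C) x + 1/(1 - x) + (x - 1)/x  ->  (1/(1 - x)) + 1/(1 - (1/(1 - x))) + ((1/(1 - x)) - 1)/(1/(1 - x)), which simplifies back to x + 1/(1 - x) + (x - 1)/x; check: E(5) = 111/20, E(-1/4) = 111/20.   [invariant]
(D) x^2  ->  (1/(1 - x))^2 = (x - 1)^(-2); check: E(5) = 25 but E(-1/4) = 1/16.   [not invariant]

Only (C) is unchanged. Indeed f(f(x)) = 1/(1 - 1/(1-x)) = (1-x)/(-x) = (x-1)/x, so E(x) = x + f(x) + f(f(x)) is the sum over the whole 3-cycle; applying f just permutes the three terms cyclically (x -> f(x) -> f(f(x)) -> x), leaving the sum unchanged.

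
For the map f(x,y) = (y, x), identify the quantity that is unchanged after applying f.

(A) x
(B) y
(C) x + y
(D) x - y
C

For f(x,y) = (y, x):
After applying f: x' = y, y' = x. So x' + y' = y + x = x + y.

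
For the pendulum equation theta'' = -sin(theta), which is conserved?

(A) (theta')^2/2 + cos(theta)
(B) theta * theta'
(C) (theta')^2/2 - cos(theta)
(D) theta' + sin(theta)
C

A first integral I satisfies dI/dt = 0 along every solution. Differentiate each option and use the equation of motion:
(A) d/dt[(theta')^2/2 + cos(theta)] = theta' theta'' - sin(theta) theta' = -2 theta' sin(theta), not identically 0
(B) d/dt[theta * theta'] = (theta')^2 + theta theta'' = (theta')^2 - theta sin(theta), not identically 0
(C) d/dt[(theta')^2/2 - cos(theta)] = theta' theta'' + sin(theta) theta' = theta'(-sin(theta)) + theta' sin(theta) = 0
(D) d/dt[theta' + sin(theta)] = theta'' + cos(theta) theta' = -sin(theta) + theta' cos(theta), not identically 0

Only (C) has zero time-derivative. This is the total energy: kinetic (theta')^2/2 plus potential -cos(theta).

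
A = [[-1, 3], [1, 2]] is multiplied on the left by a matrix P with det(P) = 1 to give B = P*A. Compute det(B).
-5

By the multiplicative property of determinants, det(B) = det(P*A) = det(P) * det(A) = det(A),
so the determinant is invariant under multiplication by any determinant-1 matrix; we just need det(A).

det(A) = (-1)(2) - (3)(1) = -2 - 3 = -5

Therefore det(B) = 1 * (-5) = -5.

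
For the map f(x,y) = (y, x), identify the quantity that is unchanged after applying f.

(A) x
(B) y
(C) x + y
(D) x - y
C

For f(x,y) = (y, x):
After applying f: x' = y, y' = x. So x' + y' = y + x = x + y.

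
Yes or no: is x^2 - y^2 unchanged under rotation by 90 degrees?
No

Applying rotation by 90 degrees: x' = x*cos(90 degrees) - y*sin(90 degrees) = -y, y' = x*sin(90 degrees) + y*cos(90 degrees) = x

Substituting into x^2 - y^2:
(-y)^2 - (x)^2
= -x^2 + y^2

This differs from the original expression x^2 - y^2, so it is NOT invariant.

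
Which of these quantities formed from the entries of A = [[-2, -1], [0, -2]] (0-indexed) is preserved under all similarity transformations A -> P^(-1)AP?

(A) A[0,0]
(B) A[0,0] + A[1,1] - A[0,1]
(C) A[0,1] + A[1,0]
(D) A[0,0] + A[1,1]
D

A[0,0] + A[1,1] is the trace of A. By the cyclic property of the trace, tr(P^(-1)AP) = tr(APP^(-1)) = tr(A), so it is the same for every matrix similar to A.

The other combinations are not similarity invariants. For example, take P = [[1, 1], [1, 2]] (det P = 1), so P^(-1) = [[2, -1], [-1, 1]] and
B = P^(-1)AP = [[-4, -4], [1, 0]].
Evaluating each option on A and on B:
(A) A[0,0]: -2 for A, -4 for B -> changes
(B) A[0,0] + A[1,1] - A[0,1]: -3 for A, 0 for B -> changes
(C) A[0,1] + A[1,0]: -1 for A, -3 for B -> changes
(D) A[0,0] + A[1,1]: -4 for A, -4 for B -> unchanged

Only (D) A[0,0] + A[1,1] = -4 survives (and it does so for every P, not just this one), so it is the invariant.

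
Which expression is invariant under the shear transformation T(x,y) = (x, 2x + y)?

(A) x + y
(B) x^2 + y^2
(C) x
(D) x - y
C

Under the shear T(x,y) = (x, 2x + y):
Substitute the transformed coordinates into each option and compare with the original:
(A) x + y  ->  (x) + (2x + y) = 3x + y   [differs from x + y: not invariant]
(B) x^2 + y^2  ->  (x)^2 + (2x + y)^2 = 5x^2 + 4xy + y^2   [differs from x^2 + y^2: not invariant]
(C) x  ->  (x) = x   [equals x: invariant]
(D) x - y  ->  (x) - (2x + y) = -x - y   [differs from x - y: not invariant]

Only option (C), x, is unchanged by the transformation.
A vertical shear moves points parallel to the y-axis, so the x-coordinate (and any function of x alone) is unchanged.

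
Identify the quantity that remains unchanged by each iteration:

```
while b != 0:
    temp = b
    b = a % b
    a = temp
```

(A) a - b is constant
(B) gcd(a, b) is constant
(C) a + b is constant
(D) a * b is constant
B

A loop invariant must hold before the first iteration and be re-established by every execution of the body.

(B) gcd(a, b) is constant: One iteration replaces (a, b) by (b, a mod b). Since a mod b = a - q*b for an integer q, any common divisor of a and b divides b and a mod b, and conversely; hence gcd(b, a mod b) = gcd(a, b). For instance (13, 9) -> (9, 4) keeps gcd = 1. At exit b = 0 and a = gcd of the original inputs.

The other options fail:
(A) a - b is constant: e.g. (a, b) = (13, 9) -> (9, 4): the difference goes from 4 to 5.
(C) a + b is constant: e.g. (a, b) = (13, 9) -> (9, 4): the sum goes from 22 to 13.
(D) a * b is constant: e.g. (a, b) = (13, 9) -> (9, 4): the product goes from 117 to 36.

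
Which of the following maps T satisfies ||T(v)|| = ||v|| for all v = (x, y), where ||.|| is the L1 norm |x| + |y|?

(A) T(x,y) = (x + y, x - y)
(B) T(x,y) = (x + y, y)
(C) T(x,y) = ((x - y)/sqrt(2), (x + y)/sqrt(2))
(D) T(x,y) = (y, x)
D

A transformation preserves a norm if ||T(v)|| = ||v|| for every v; a single vector where the norm changes rules an option out.

(A) T(x,y) = (x + y, x - y): v = (1, 0) has norm |1| + |0| = 1, but T(v) = (1, 1) has norm 2 -- not preserved.
(B) T(x,y) = (x + y, y): v = (0, 1) has norm |0| + |1| = 1, but T(v) = (1, 1) has norm 2 -- not preserved.
(C) T(x,y) = ((x - y)/sqrt(2), (x + y)/sqrt(2)): v = (1, 0) has norm |1| + |0| = 1, but T(v) = (sqrt(2)/2, sqrt(2)/2) has norm sqrt(2) -- not preserved.
(D) T(x,y) = (y, x): preserves the norm -- it only permutes the coordinates and/or flips signs, which leaves |x| + |y| unchanged.

Therefore the answer is (D).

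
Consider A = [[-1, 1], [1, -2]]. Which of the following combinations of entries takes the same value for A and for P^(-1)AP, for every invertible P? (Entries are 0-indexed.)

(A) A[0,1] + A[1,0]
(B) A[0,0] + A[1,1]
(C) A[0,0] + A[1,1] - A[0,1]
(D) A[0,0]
B

A[0,0] + A[1,1] is the trace of A. By the cyclic property of the trace, tr(P^(-1)AP) = tr(APP^(-1)) = tr(A), so it is the same for every matrix similar to A.

The other combinations are not similarity invariants. For example, take P = [[1, 1], [1, 2]] (det P = 1), so P^(-1) = [[2, -1], [-1, 1]] and
B = P^(-1)AP = [[1, 5], [-1, -4]].
Evaluating each option on A and on B:
(A) A[0,1] + A[1,0]: 2 for A, 4 for B -> changes
(B) A[0,0] + A[1,1]: -3 for A, -3 for B -> unchanged
(C) A[0,0] + A[1,1] - A[0,1]: -4 for A, -8 for B -> changes
(D) A[0,0]: -1 for A, 1 for B -> changes

Only (B) A[0,0] + A[1,1] = -3 survives (and it does so for every P, not just this one), so it is the invariant.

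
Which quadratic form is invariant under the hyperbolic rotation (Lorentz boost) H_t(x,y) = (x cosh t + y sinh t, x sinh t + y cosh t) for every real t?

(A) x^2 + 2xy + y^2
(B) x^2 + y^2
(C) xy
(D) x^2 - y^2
D

Write x' = x cosh t + y sinh t, y' = x sinh t + y cosh t and substitute into each option:
(A) x^2 + 2xy + y^2: (x' + y')^2 with x' + y' = (x + y)(cosh t + sinh t) = (x + y)e^t, so it becomes (x + y)^2 e^(2t)   [not invariant for t != 0]
(B) x^2 + y^2: (x cosh t + y sinh t)^2 + (x sinh t + y cosh t)^2 = (x^2 + y^2)(cosh^2 t + sinh^2 t) + 4xy sinh t cosh t = (x^2 + y^2) cosh 2t + 2xy sinh 2t   [not invariant for t != 0]
(C) xy: (x cosh t + y sinh t)(x sinh t + y cosh t) = xy(cosh^2 t + sinh^2 t) + (x^2 + y^2) sinh t cosh t = xy cosh 2t + (x^2 + y^2)(sinh 2t)/2   [not invariant for t != 0]
(D) x^2 - y^2: (x cosh t + y sinh t)^2 - (x sinh t + y cosh t)^2 = x^2(cosh^2 t - sinh^2 t) + 2xy(cosh t sinh t - sinh t cosh t) + y^2(sinh^2 t - cosh^2 t) = x^2 - y^2   [invariant, using cosh^2 t - sinh^2 t = 1]

Only (D) x^2 - y^2 is unchanged; it is the Minkowski form preserved by Lorentz boosts, just as x^2 + y^2 is preserved by ordinary rotations.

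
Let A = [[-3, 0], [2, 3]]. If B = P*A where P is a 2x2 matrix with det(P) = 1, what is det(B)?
-9

By the multiplicative property of determinants, det(B) = det(P*A) = det(P) * det(A) = det(A),
so the determinant is invariant under multiplication by any determinant-1 matrix; we just need det(A).

det(A) = (-3)(3) - (0)(2) = -9 - 0 = -9

Therefore det(B) = 1 * (-9) = -9.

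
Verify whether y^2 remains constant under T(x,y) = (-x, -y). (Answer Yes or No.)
Yes

Substitute T(x,y) = (-x, -y) into the expression and compare with the original.

Original: y^2
After applying T: (-y)^2 = y^2

This is identical to the original y^2, so the expression is invariant.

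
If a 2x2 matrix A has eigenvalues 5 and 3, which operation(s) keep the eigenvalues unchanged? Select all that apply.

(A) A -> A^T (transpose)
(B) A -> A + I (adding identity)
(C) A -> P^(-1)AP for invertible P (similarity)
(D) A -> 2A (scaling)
A and C

Eigenvalues are preserved by:
1. Similarity transformations: A -> P^(-1)AP (same characteristic polynomial)
2. Transpose: A^T has the same eigenvalues as A

Eigenvalues are NOT preserved by:
- Adding identity: eigenvalues become 5+1, 3+1
- Scaling: eigenvalues become 10, 6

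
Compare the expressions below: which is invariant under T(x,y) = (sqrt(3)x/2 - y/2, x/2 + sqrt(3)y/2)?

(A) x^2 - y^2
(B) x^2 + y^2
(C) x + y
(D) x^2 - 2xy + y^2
B

An expression E(x,y) is invariant under T if E(T(x,y)) = E(x,y). Here T(x,y) = (sqrt(3)x/2 - y/2, x/2 + sqrt(3)y/2).
Substitute the transformed coordinates into each option and compare with the original:
(A) x^2 - y^2  ->  (sqrt(3)x/2 - y/2)^2 - (x/2 + sqrt(3)y/2)^2 = x^2/2 - sqrt(3)xy - y^2/2   [differs from x^2 - y^2: not invariant]
(B) x^2 + y^2  ->  (sqrt(3)x/2 - y/2)^2 + (x/2 + sqrt(3)y/2)^2 = x^2 + y^2   [equals x^2 + y^2: invariant]
(C) x + y  ->  (sqrt(3)x/2 - y/2) + (x/2 + sqrt(3)y/2) = x/2 + sqrt(3)x/2 - y/2 + sqrt(3)y/2   [differs from x + y: not invariant]
(D) x^2 - 2xy + y^2  ->  (sqrt(3)x/2 - y/2)^2 - 2(sqrt(3)x/2 - y/2)(x/2 + sqrt(3)y/2) + (x/2 + sqrt(3)y/2)^2 = -sqrt(3)x^2/2 + x^2 - xy + sqrt(3)y^2/2 + y^2   [differs from x^2 - 2xy + y^2: not invariant]

Only option (B), x^2 + y^2, is unchanged by the transformation.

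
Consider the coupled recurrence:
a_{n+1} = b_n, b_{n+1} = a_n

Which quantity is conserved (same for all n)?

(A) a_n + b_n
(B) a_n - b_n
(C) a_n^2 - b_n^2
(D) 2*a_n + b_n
A

Replace a_n by a_{n+1} = b_n and b_n by b_{n+1} = a_n in each option and simplify:
(A) a_n + b_n  ->  (b_n) + (a_n) = a_n + b_n   [conserved]
(B) a_n - b_n  ->  (b_n) - (a_n) = -a_n + b_n   [not conserved]
(C) a_n^2 - b_n^2  ->  (b_n)^2 - (a_n)^2 = -a_n^2 + b_n^2   [not conserved]
(D) 2*a_n + b_n  ->  2*(b_n) + (a_n) = a_n + 2*b_n   [not conserved]

Only (A) a_n + b_n returns to itself after one step, so it is the conserved quantity.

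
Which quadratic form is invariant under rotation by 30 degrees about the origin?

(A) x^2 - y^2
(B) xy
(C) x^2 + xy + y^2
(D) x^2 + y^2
D

Rotation by 30 degrees sends (x, y) to (sqrt(3)x/2 - y/2, x/2 + sqrt(3)y/2).
Substitute the transformed coordinates into each option and compare with the original:
(A) x^2 - y^2  ->  (sqrt(3)x/2 - y/2)^2 - (x/2 + sqrt(3)y/2)^2 = x^2/2 - sqrt(3)xy - y^2/2   [differs from x^2 - y^2: not invariant]
(B) xy  ->  (sqrt(3)x/2 - y/2)(x/2 + sqrt(3)y/2) = sqrt(3)x^2/4 + xy/2 - sqrt(3)y^2/4   [differs from xy: not invariant]
(C) x^2 + xy + y^2  ->  (sqrt(3)x/2 - y/2)^2 + (sqrt(3)x/2 - y/2)(x/2 + sqrt(3)y/2) + (x/2 + sqrt(3)y/2)^2 = sqrt(3)x^2/4 + x^2 + xy/2 - sqrt(3)y^2/4 + y^2   [differs from x^2 + xy + y^2: not invariant]
(D) x^2 + y^2  ->  (sqrt(3)x/2 - y/2)^2 + (x/2 + sqrt(3)y/2)^2 = x^2 + y^2   [equals x^2 + y^2: invariant]

Only option (D), x^2 + y^2, is unchanged by the transformation.
x^2 + y^2 is the squared distance from the origin, which rotations preserve.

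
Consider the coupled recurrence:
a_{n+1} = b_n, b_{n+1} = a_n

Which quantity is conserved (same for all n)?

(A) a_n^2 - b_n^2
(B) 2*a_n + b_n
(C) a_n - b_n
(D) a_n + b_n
D

Replace a_n by a_{n+1} = b_n and b_n by b_{n+1} = a_n in each option and simplify:
(A) a_n^2 - b_n^2  ->  (b_n)^2 - (a_n)^2 = -a_n^2 + b_n^2   [not conserved]
(B) 2*a_n + b_n  ->  2*(b_n) + (a_n) = a_n + 2*b_n   [not conserved]
(C) a_n - b_n  ->  (b_n) - (a_n) = -a_n + b_n   [not conserved]
(D) a_n + b_n  ->  (b_n) + (a_n) = a_n + b_n   [conserved]

Only (D) a_n + b_n returns to itself after one step, so it is the conserved quantity.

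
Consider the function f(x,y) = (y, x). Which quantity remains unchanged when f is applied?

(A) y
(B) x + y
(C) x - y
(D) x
B

For f(x,y) = (y, x):
After applying f: x' = y, y' = x. So x' + y' = y + x = x + y.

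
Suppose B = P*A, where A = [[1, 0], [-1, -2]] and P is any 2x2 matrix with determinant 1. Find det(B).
-2

By the multiplicative property of determinants, det(B) = det(P*A) = det(P) * det(A) = det(A),
so the determinant is invariant under multiplication by any determinant-1 matrix; we just need det(A).

det(A) = (1)(-2) - (0)(-1) = -2 - 0 = -2

Therefore det(B) = 1 * (-2) = -2.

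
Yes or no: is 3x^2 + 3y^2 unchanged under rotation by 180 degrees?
Yes

Applying rotation by 180 degrees: x' = x*cos(180 degrees) - y*sin(180 degrees) = -x, y' = x*sin(180 degrees) + y*cos(180 degrees) = -y

Substituting into 3x^2 + 3y^2:
3(-x)^2 + 3(-y)^2
= 3x^2 + 3y^2

This equals the original expression 3x^2 + 3y^2, so it IS invariant.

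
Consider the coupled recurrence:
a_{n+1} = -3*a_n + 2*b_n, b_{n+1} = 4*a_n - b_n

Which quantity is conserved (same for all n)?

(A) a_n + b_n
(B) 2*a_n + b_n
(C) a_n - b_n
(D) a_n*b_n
A

Replace a_n by a_{n+1} = -3*a_n + 2*b_n and b_n by b_{n+1} = 4*a_n - b_n in each option and simplify:
(A) a_n + b_n  ->  (-3*a_n + 2*b_n) + (4*a_n - b_n) = a_n + b_n   [conserved]
(B) 2*a_n + b_n  ->  2*(-3*a_n + 2*b_n) + (4*a_n - b_n) = -2*a_n + 3*b_n   [not conserved]
(C) a_n - b_n  ->  (-3*a_n + 2*b_n) - (4*a_n - b_n) = -7*a_n + 3*b_n   [not conserved]
(D) a_n*b_n  ->  (-3*a_n + 2*b_n)*(4*a_n - b_n) = -12*a_n^2 + 11*a_n*b_n - 2*b_n^2   [not conserved]

Only (A) a_n + b_n returns to itself after one step, so it is the conserved quantity.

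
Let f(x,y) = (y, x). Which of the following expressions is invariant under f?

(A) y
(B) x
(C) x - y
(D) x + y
D

For f(x,y) = (y, x):
After applying f: x' = y, y' = x. So x' + y' = y + x = x + y.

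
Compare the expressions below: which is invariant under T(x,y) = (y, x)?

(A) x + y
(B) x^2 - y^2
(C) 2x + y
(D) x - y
A

An expression E(x,y) is invariant under T if E(T(x,y)) = E(x,y). Here T(x,y) = (y, x).
Substitute the transformed coordinates into each option and compare with the original:
(A) x + y  ->  (y) + (x) = x + y   [equals x + y: invariant]
(B) x^2 - y^2  ->  (y)^2 - (x)^2 = -x^2 + y^2   [differs from x^2 - y^2: not invariant]
(C) 2x + y  ->  2(y) + (x) = x + 2y   [differs from 2x + y: not invariant]
(D) x - y  ->  (y) - (x) = -x + y   [differs from x - y: not invariant]

Only option (A), x + y, is unchanged by the transformation.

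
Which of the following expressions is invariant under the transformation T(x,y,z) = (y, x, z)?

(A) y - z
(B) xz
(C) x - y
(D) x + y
D

Apply T(x,y,z) = (y, x, z) to each option, i.e. replace (x, y, z) by the transformed coordinates.
Substitute the transformed coordinates into each option and compare with the original:
(A) y - z  ->  (x) - (z) = x - z   [differs from y - z: not invariant]
(B) xz  ->  (y)(z) = yz   [differs from xz: not invariant]
(C) x - y  ->  (y) - (x) = -x + y   [differs from x - y: not invariant]
(D) x + y  ->  (y) + (x) = x + y   [equals x + y: invariant]

Only option (D), x + y, is unchanged by the transformation.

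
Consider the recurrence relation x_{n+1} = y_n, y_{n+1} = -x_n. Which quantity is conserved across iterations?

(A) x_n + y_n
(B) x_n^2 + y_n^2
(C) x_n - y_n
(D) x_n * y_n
B

For the recurrence x_{n+1} = y_n, y_{n+1} = -x_n:

x_{n+1}^2 + y_{n+1}^2 = y_n^2 + (-x_n)^2 = x_n^2 + y_n^2
The sum of squares is conserved (like energy in a harmonic oscillator).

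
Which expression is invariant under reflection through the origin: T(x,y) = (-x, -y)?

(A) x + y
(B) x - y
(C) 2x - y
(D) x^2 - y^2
D

The map is reflection through the origin: T(x,y) = (-x, -y).
Substitute the transformed coordinates into each option and compare with the original:
(A) x + y  ->  (-x) + (-y) = -x - y   [differs from x + y: not invariant]
(B) x - y  ->  (-x) - (-y) = -x + y   [differs from x - y: not invariant]
(C) 2x - y  ->  2(-x) - (-y) = -2x + y   [differs from 2x - y: not invariant]
(D) x^2 - y^2  ->  (-x)^2 - (-y)^2 = x^2 - y^2   [equals x^2 - y^2: invariant]

Only option (D), x^2 - y^2, is unchanged by the transformation.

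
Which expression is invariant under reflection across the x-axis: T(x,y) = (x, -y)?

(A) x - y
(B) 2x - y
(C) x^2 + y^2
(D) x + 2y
C

The map is reflection across the x-axis: T(x,y) = (x, -y).
Substitute the transformed coordinates into each option and compare with the original:
(A) x - y  ->  (x) - (-y) = x + y   [differs from x - y: not invariant]
(B) 2x - y  ->  2(x) - (-y) = 2x + y   [differs from 2x - y: not invariant]
(C) x^2 + y^2  ->  (x)^2 + (-y)^2 = x^2 + y^2   [equals x^2 + y^2: invariant]
(D) x + 2y  ->  (x) + 2(-y) = x - 2y   [differs from x + 2y: not invariant]

Only option (C), x^2 + y^2, is unchanged by the transformation.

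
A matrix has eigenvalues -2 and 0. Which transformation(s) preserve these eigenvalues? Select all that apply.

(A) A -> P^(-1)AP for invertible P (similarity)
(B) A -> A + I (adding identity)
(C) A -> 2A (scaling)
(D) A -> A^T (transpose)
A and D

Eigenvalues are preserved by:
1. Similarity transformations: A -> P^(-1)AP (same characteristic polynomial)
2. Transpose: A^T has the same eigenvalues as A

Eigenvalues are NOT preserved by:
- Adding identity: eigenvalues become -2+1, 0+1
- Scaling: eigenvalues become -4, 0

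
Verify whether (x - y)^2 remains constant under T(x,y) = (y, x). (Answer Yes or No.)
Yes

Substitute T(x,y) = (y, x) into the expression and compare with the original.

Original: (x - y)^2
After applying T: ((y) - (x))^2 = x^2 - 2xy + y^2

This is identical to the original (x - y)^2, so the expression is invariant.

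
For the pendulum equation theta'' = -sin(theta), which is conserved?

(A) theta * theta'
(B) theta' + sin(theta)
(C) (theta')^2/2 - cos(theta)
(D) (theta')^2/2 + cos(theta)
C

A first integral I satisfies dI/dt = 0 along every solution. Differentiate each option and use the equation of motion:
(A) d/dt[theta * theta'] = (theta')^2 + theta theta'' = (theta')^2 - theta sin(theta), not identically 0
(B) d/dt[theta' + sin(theta)] = theta'' + cos(theta) theta' = -sin(theta) + theta' cos(theta), not identically 0
(C) d/dt[(theta')^2/2 - cos(theta)] = theta' theta'' + sin(theta) theta' = theta'(-sin(theta)) + theta' sin(theta) = 0
(D) d/dt[(theta')^2/2 + cos(theta)] = theta' theta'' - sin(theta) theta' = -2 theta' sin(theta), not identically 0

Only (C) has zero time-derivative. This is the total energy: kinetic (theta')^2/2 plus potential -cos(theta).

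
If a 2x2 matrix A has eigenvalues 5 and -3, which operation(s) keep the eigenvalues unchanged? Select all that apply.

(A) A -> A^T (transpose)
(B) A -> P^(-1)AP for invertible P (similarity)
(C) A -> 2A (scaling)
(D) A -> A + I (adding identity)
A and B

Eigenvalues are preserved by:
1. Similarity transformations: A -> P^(-1)AP (same characteristic polynomial)
2. Transpose: A^T has the same eigenvalues as A

Eigenvalues are NOT preserved by:
- Adding identity: eigenvalues become 5+1, -3+1
- Scaling: eigenvalues become 10, -6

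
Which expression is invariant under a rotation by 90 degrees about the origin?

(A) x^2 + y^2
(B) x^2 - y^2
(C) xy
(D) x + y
A

A rotation by 90 degrees sends (x, y) to (-y, x).
Substitute the transformed coordinates into each option and compare with the original:
(A) x^2 + y^2  ->  (-y)^2 + (x)^2 = x^2 + y^2   [equals x^2 + y^2: invariant]
(B) x^2 - y^2  ->  (-y)^2 - (x)^2 = -x^2 + y^2   [differs from x^2 - y^2: not invariant]
(C) xy  ->  (-y)(x) = -xy   [differs from xy: not invariant]
(D) x + y  ->  (-y) + (x) = x - y   [differs from x + y: not invariant]

Only option (A), x^2 + y^2, is unchanged by the transformation.
Geometrically, x^2 + y^2 is the squared distance from the origin, which every rotation about the origin preserves.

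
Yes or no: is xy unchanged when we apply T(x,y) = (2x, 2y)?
No

Substitute T(x,y) = (2x, 2y) into the expression and compare with the original.

Original: xy
After applying T: (2x)(2y) = 4xy

This differs from the original xy (difference: 3xy), so the expression is NOT invariant.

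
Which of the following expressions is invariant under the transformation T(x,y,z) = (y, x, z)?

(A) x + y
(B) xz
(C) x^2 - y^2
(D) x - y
A

Apply T(x,y,z) = (y, x, z) to each option, i.e. replace (x, y, z) by the transformed coordinates.
Substitute the transformed coordinates into each option and compare with the original:
(A) x + y  ->  (y) + (x) = x + y   [equals x + y: invariant]
(B) xz  ->  (y)(z) = yz   [differs from xz: not invariant]
(C) x^2 - y^2  ->  (y)^2 - (x)^2 = -x^2 + y^2   [differs from x^2 - y^2: not invariant]
(D) x - y  ->  (y) - (x) = -x + y   [differs from x - y: not invariant]

Only option (A), x + y, is unchanged by the transformation.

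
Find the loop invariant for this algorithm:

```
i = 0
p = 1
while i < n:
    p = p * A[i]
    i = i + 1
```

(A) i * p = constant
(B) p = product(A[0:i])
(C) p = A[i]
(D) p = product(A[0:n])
B

A loop invariant must hold before the first iteration and be re-established by every execution of the body.

(B) p = product(A[0:i]): Initially i = 0 and p = 1 = product of the empty slice A[0:0]. If p = product(A[0:i]) holds at the top of an iteration, the body sets p to product(A[0:i]) * A[i] = product(A[0:i+1]) and then i to i+1, so the property is restored. At exit i = n, giving p = product(A[0:n]).

The other options fail:
(A) i * p = constant: initially i * p = 0, but after one iteration it is 1 * A[0], which is nonzero in general.
(C) p = A[i]: after the first iteration p = A[0] but i = 1; in general p is a product of several elements, not a single one.
(D) p = product(A[0:n]): false before the loop (p = 1, not the full product) -- it only becomes true at exit.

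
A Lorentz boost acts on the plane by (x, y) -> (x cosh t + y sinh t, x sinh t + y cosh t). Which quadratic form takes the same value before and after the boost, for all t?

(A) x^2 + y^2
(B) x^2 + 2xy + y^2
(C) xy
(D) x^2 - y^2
D

Write x' = x cosh t + y sinh t, y' = x sinh t + y cosh t and substitute into each option:
(A) x^2 + y^2: (x cosh t + y sinh t)^2 + (x sinh t + y cosh t)^2 = (x^2 + y^2)(cosh^2 t + sinh^2 t) + 4xy sinh t cosh t = (x^2 + y^2) cosh 2t + 2xy sinh 2t   [not invariant for t != 0]
(B) x^2 + 2xy + y^2: (x' + y')^2 with x' + y' = (x + y)(cosh t + sinh t) = (x + y)e^t, so it becomes (x + y)^2 e^(2t)   [not invariant for t != 0]
(C) xy: (x cosh t + y sinh t)(x sinh t + y cosh t) = xy(cosh^2 t + sinh^2 t) + (x^2 + y^2) sinh t cosh t = xy cosh 2t + (x^2 + y^2)(sinh 2t)/2   [not invariant for t != 0]
(D) x^2 - y^2: (x cosh t + y sinh t)^2 - (x sinh t + y cosh t)^2 = x^2(cosh^2 t - sinh^2 t) + 2xy(cosh t sinh t - sinh t cosh t) + y^2(sinh^2 t - cosh^2 t) = x^2 - y^2   [invariant, using cosh^2 t - sinh^2 t = 1]

Only (D) x^2 - y^2 is unchanged; it is the Minkowski form preserved by Lorentz boosts, just as x^2 + y^2 is preserved by ordinary rotations.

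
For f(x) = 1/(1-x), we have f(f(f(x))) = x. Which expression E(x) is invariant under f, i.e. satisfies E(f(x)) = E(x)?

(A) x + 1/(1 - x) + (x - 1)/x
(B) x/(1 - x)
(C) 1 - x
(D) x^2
A

Replace x by f(x) = 1/(1 - x) in each option and simplify. As a quick numerical cross-check, also compare E(3) with E(f(3)) = E(-1/2).

(A) x + 1/(1 - x) + (x - 1)/x  ->  (1/(1 - x)) + 1/(1 - (1/(1 - x))) + ((1/(1 - x)) - 1)/(1/(1 - x)), which simplifies back to x + 1/(1 - x) + (x - 1)/x; check: E(3) = 19/6, E(-1/2) = 19/6.   [invariant]
(B) x/(1 - x)  ->  (1/(1 - x))/(1 - (1/(1 - x))) = -1/x; check: E(3) = -3/2 but E(-1/2) = -1/3.   [not invariant]
(C) 1 - x  ->  1 - (1/(1 - x)) = x/(x - 1); check: E(3) = -2 but E(-1/2) = 3/2.   [not invariant]
(D) x^2  ->  (1/(1 - x))^2 = (x - 1)^(-2); check: E(3) = 9 but E(-1/2) = 1/4.   [not invariant]

Only (A) is unchanged. Indeed f(f(x)) = 1/(1 - 1/(1-x)) = (1-x)/(-x) = (x-1)/x, so E(x) = x + f(x) + f(f(x)) is the sum over the whole 3-cycle; applying f just permutes the three terms cyclically (x -> f(x) -> f(f(x)) -> x), leaving the sum unchanged.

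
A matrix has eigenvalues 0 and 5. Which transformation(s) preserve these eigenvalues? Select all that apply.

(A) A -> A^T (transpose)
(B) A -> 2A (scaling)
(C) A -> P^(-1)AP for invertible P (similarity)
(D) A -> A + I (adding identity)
A and C

Eigenvalues are preserved by:
1. Similarity transformations: A -> P^(-1)AP (same characteristic polynomial)
2. Transpose: A^T has the same eigenvalues as A

Eigenvalues are NOT preserved by:
- Adding identity: eigenvalues become 0+1, 5+1
- Scaling: eigenvalues become 0, 10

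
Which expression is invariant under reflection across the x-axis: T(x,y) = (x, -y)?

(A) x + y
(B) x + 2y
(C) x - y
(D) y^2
D

The map is reflection across the x-axis: T(x,y) = (x, -y).
Substitute the transformed coordinates into each option and compare with the original:
(A) x + y  ->  (x) + (-y) = x - y   [differs from x + y: not invariant]
(B) x + 2y  ->  (x) + 2(-y) = x - 2y   [differs from x + 2y: not invariant]
(C) x - y  ->  (x) - (-y) = x + y   [differs from x - y: not invariant]
(D) y^2  ->  (-y)^2 = y^2   [equals y^2: invariant]

Only option (D), y^2, is unchanged by the transformation.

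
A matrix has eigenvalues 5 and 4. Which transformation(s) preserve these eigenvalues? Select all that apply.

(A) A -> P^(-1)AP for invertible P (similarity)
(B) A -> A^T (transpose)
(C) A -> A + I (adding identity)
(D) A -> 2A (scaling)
A and B

Eigenvalues are preserved by:
1. Similarity transformations: A -> P^(-1)AP (same characteristic polynomial)
2. Transpose: A^T has the same eigenvalues as A

Eigenvalues are NOT preserved by:
- Adding identity: eigenvalues become 5+1, 4+1
- Scaling: eigenvalues become 10, 8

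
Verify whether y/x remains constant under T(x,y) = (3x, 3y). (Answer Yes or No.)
Yes

Substitute T(x,y) = (3x, 3y) into the expression and compare with the original.

Original: y/x
After applying T: (3y)/(3x) = y/x

This is identical to the original y/x, so the expression is invariant.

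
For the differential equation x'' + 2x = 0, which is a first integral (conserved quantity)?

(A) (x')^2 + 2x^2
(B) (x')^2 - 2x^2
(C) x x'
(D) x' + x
A

A first integral I satisfies dI/dt = 0 along every solution. Differentiate each option and use the equation of motion:
(A) d/dt[(x')^2 + 2x^2] = 2x'x'' + 4x x' = 2x'(-2x) + 4x x' = 0
(B) d/dt[(x')^2 - 2x^2] = 2x'x'' - 4x x' = -8x x', not identically 0
(C) d/dt[x x'] = (x')^2 + x x'' = (x')^2 - 2x^2, not identically 0
(D) d/dt[x' + x] = x'' + x' = -2x + x', not identically 0

Only (A) has zero time-derivative. So the energy-like quantity (x')^2 + 2x^2 is the first integral.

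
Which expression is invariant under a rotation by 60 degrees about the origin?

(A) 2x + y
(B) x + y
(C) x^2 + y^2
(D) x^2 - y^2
C

A rotation by 60 degrees sends (x, y) to (x/2 - sqrt(3)y/2, sqrt(3)x/2 + y/2).
Substitute the transformed coordinates into each option and compare with the original:
(A) 2x + y  ->  2(x/2 - sqrt(3)y/2) + (sqrt(3)x/2 + y/2) = sqrt(3)x/2 + x - sqrt(3)y + y/2   [differs from 2x + y: not invariant]
(B) x + y  ->  (x/2 - sqrt(3)y/2) + (sqrt(3)x/2 + y/2) = x/2 + sqrt(3)x/2 - sqrt(3)y/2 + y/2   [differs from x + y: not invariant]
(C) x^2 + y^2  ->  (x/2 - sqrt(3)y/2)^2 + (sqrt(3)x/2 + y/2)^2 = x^2 + y^2   [equals x^2 + y^2: invariant]
(D) x^2 - y^2  ->  (x/2 - sqrt(3)y/2)^2 - (sqrt(3)x/2 + y/2)^2 = -x^2/2 - sqrt(3)xy + y^2/2   [differs from x^2 - y^2: not invariant]

Only option (C), x^2 + y^2, is unchanged by the transformation.
Geometrically, x^2 + y^2 is the squared distance from the origin, which every rotation about the origin preserves.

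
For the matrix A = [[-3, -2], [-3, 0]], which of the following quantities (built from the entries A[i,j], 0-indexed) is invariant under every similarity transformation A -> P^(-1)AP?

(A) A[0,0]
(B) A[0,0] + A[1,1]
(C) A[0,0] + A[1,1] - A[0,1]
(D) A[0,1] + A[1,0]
B

A[0,0] + A[1,1] is the trace of A. By the cyclic property of the trace, tr(P^(-1)AP) = tr(APP^(-1)) = tr(A), so it is the same for every matrix similar to A.

The other combinations are not similarity invariants. For example, take P = [[1, 1], [1, 2]] (det P = 1), so P^(-1) = [[2, -1], [-1, 1]] and
B = P^(-1)AP = [[-7, -11], [2, 4]].
Evaluating each option on A and on B:
(A) A[0,0]: -3 for A, -7 for B -> changes
(B) A[0,0] + A[1,1]: -3 for A, -3 for B -> unchanged
(C) A[0,0] + A[1,1] - A[0,1]: -1 for A, 8 for B -> changes
(D) A[0,1] + A[1,0]: -5 for A, -9 for B -> changes

Only (B) A[0,0] + A[1,1] = -3 survives (and it does so for every P, not just this one), so it is the invariant.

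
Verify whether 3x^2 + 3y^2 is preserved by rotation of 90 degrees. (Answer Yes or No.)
Yes

Applying rotation by 90 degrees: x' = x*cos(90 degrees) - y*sin(90 degrees) = -y, y' = x*sin(90 degrees) + y*cos(90 degrees) = x

Substituting into 3x^2 + 3y^2:
3(-y)^2 + 3(x)^2
= 3x^2 + 3y^2

This equals the original expression 3x^2 + 3y^2, so it IS invariant.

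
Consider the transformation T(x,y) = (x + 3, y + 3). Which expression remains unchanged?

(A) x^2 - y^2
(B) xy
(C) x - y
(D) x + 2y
C

An expression E(x,y) is invariant under T if E(T(x,y)) = E(x,y). Here T(x,y) = (x + 3, y + 3).
Substitute the transformed coordinates into each option and compare with the original:
(A) x^2 - y^2  ->  (x + 3)^2 - (y + 3)^2 = x^2 + 6x - y^2 - 6y   [differs from x^2 - y^2: not invariant]
(B) xy  ->  (x + 3)(y + 3) = xy + 3x + 3y + 9   [differs from xy: not invariant]
(C) x - y  ->  (x + 3) - (y + 3) = x - y   [equals x - y: invariant]
(D) x + 2y  ->  (x + 3) + 2(y + 3) = x + 2y + 9   [differs from x + 2y: not invariant]

Only option (C), x - y, is unchanged by the transformation.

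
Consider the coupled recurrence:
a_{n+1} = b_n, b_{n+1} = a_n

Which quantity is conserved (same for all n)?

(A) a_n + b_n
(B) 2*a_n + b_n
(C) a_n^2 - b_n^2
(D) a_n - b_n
A

Replace a_n by a_{n+1} = b_n and b_n by b_{n+1} = a_n in each option and simplify:
(A) a_n + b_n  ->  (b_n) + (a_n) = a_n + b_n   [conserved]
(B) 2*a_n + b_n  ->  2*(b_n) + (a_n) = a_n + 2*b_n   [not conserved]
(C) a_n^2 - b_n^2  ->  (b_n)^2 - (a_n)^2 = -a_n^2 + b_n^2   [not conserved]
(D) a_n - b_n  ->  (b_n) - (a_n) = -a_n + b_n   [not conserved]

Only (A) a_n + b_n returns to itself after one step, so it is the conserved quantity.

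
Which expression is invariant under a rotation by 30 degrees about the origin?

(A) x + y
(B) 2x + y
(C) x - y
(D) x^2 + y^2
D

A rotation by 30 degrees sends (x, y) to (sqrt(3)x/2 - y/2, x/2 + sqrt(3)y/2).
Substitute the transformed coordinates into each option and compare with the original:
(A) x + y  ->  (sqrt(3)x/2 - y/2) + (x/2 + sqrt(3)y/2) = x/2 + sqrt(3)x/2 - y/2 + sqrt(3)y/2   [differs from x + y: not invariant]
(B) 2x + y  ->  2(sqrt(3)x/2 - y/2) + (x/2 + sqrt(3)y/2) = x/2 + sqrt(3)x - y + sqrt(3)y/2   [differs from 2x + y: not invariant]
(C) x - y  ->  (sqrt(3)x/2 - y/2) - (x/2 + sqrt(3)y/2) = -x/2 + sqrt(3)x/2 - sqrt(3)y/2 - y/2   [differs from x - y: not invariant]
(D) x^2 + y^2  ->  (sqrt(3)x/2 - y/2)^2 + (x/2 + sqrt(3)y/2)^2 = x^2 + y^2   [equals x^2 + y^2: invariant]

Only option (D), x^2 + y^2, is unchanged by the transformation.
Geometrically, x^2 + y^2 is the squared distance from the origin, which every rotation about the origin preserves.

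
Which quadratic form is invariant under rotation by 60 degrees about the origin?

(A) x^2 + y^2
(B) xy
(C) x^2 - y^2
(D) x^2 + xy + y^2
A

Rotation by 60 degrees sends (x, y) to (x/2 - sqrt(3)y/2, sqrt(3)x/2 + y/2).
Substitute the transformed coordinates into each option and compare with the original:
(A) x^2 + y^2  ->  (x/2 - sqrt(3)y/2)^2 + (sqrt(3)x/2 + y/2)^2 = x^2 + y^2   [equals x^2 + y^2: invariant]
(B) xy  ->  (x/2 - sqrt(3)y/2)(sqrt(3)x/2 + y/2) = sqrt(3)x^2/4 - xy/2 - sqrt(3)y^2/4   [differs from xy: not invariant]
(C) x^2 - y^2  ->  (x/2 - sqrt(3)y/2)^2 - (sqrt(3)x/2 + y/2)^2 = -x^2/2 - sqrt(3)xy + y^2/2   [differs from x^2 - y^2: not invariant]
(D) x^2 + xy + y^2  ->  (x/2 - sqrt(3)y/2)^2 + (x/2 - sqrt(3)y/2)(sqrt(3)x/2 + y/2) + (sqrt(3)x/2 + y/2)^2 = sqrt(3)x^2/4 + x^2 - xy/2 - sqrt(3)y^2/4 + y^2   [differs from x^2 + xy + y^2: not invariant]

Only option (A), x^2 + y^2, is unchanged by the transformation.
x^2 + y^2 is the squared distance from the origin, which rotations preserve.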